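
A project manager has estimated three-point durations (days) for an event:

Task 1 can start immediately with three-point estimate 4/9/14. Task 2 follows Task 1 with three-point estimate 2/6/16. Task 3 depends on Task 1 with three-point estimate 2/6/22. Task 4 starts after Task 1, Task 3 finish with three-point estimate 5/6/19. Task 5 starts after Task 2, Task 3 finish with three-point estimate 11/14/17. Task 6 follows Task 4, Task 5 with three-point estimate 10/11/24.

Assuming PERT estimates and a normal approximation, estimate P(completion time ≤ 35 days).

0.023

te_Task 1 = (4 + 4·9 + 14)/6 = 54/6 = 9; σ²_Task 1 = ((14−4)/6)² = 2.778
te_Task 2 = (2 + 4·6 + 16)/6 = 42/6 = 7; σ²_Task 2 = ((16−2)/6)² = 5.444
te_Task 3 = (2 + 4·6 + 22)/6 = 48/6 = 8; σ²_Task 3 = ((22−2)/6)² = 11.111
te_Task 4 = (5 + 4·6 + 19)/6 = 48/6 = 8; σ²_Task 4 = ((19−5)/6)² = 5.444
te_Task 5 = (11 + 4·14 + 17)/6 = 84/6 = 14; σ²_Task 5 = ((17−11)/6)² = 1.000
te_Task 6 = (10 + 4·11 + 24)/6 = 78/6 = 13; σ²_Task 6 = ((24−10)/6)² = 5.444

Forward pass:
ES_Task 1 = 0; EF_Task 1 = 9
ES_Task 2 = 9; EF_Task 2 = 9+7 = 16
ES_Task 3 = 9; EF_Task 3 = 9+8 = 17
ES_Task 4 = max(EF_Task 1=9, EF_Task 3=17) = 17; EF_Task 4 = 17+8 = 25
ES_Task 5 = max(EF_Task 2=16, EF_Task 3=17) = 17; EF_Task 5 = 17+14 = 31
ES_Task 6 = max(EF_Task 4=25, EF_Task 5=31) = 31; EF_Task 6 = 31+13 = 44
Expected project duration μ = 44 days. Critical path: Task 1 → Task 3 → Task 5 → Task 6.

Variance along critical path = 2.778 + 11.111 + 1.000 + 5.444 = 20.333; σ = √20.333 = 4.509 days.
Z = (35 − 44) / 4.509 = -1.996
P(T ≤ 35) = Φ(-1.996) ≈ 0.023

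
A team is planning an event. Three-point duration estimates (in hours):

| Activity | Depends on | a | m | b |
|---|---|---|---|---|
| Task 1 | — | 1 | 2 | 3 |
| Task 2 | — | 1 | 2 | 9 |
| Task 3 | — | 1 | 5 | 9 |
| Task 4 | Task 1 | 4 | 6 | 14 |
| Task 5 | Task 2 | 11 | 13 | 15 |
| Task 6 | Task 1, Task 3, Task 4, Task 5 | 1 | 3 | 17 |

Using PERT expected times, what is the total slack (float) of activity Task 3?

11 hours

te_Task 1 = (1 + 4·2 + 3)/6 = 12/6 = 2
te_Task 2 = (1 + 4·2 + 9)/6 = 18/6 = 3
te_Task 3 = (1 + 4·5 + 9)/6 = 30/6 = 5
te_Task 4 = (4 + 4·6 + 14)/6 = 42/6 = 7
te_Task 5 = (11 + 4·13 + 15)/6 = 78/6 = 13
te_Task 6 = (1 + 4·3 + 17)/6 = 30/6 = 5

Forward pass:
ES_Task 1 = 0; EF_Task 1 = 2
ES_Task 2 = 0; EF_Task 2 = 3
ES_Task 3 = 0; EF_Task 3 = 5
ES_Task 4 = 2; EF_Task 4 = 2+7 = 9
ES_Task 5 = 3; EF_Task 5 = 3+13 = 16
ES_Task 6 = max(EF_Task 1=2, EF_Task 3=5, EF_Task 4=9, EF_Task 5=16) = 16; EF_Task 6 = 16+5 = 21
Expected project duration μ = 21 hours. Critical path: Task 2 → Task 5 → Task 6.

Backward pass:
LF_Task 6 = 21; LS_Task 6 = 21−5 = 16
LF_Task 5 = LS_Task 6 = 16; LS_Task 5 = 16−13 = 3
LF_Task 4 = LS_Task 6 = 16; LS_Task 4 = 16−7 = 9
LF_Task 3 = LS_Task 6 = 16; LS_Task 3 = 16−5 = 11
LF_Task 2 = LS_Task 5 = 3; LS_Task 2 = 3−3 = 0
LF_Task 1 = min(LS_Task 4=9, LS_Task 6=16) = 9; LS_Task 1 = 9−2 = 7
Slack_Task 3 = LS_Task 3 − ES_Task 3 = 11 − 0 = 11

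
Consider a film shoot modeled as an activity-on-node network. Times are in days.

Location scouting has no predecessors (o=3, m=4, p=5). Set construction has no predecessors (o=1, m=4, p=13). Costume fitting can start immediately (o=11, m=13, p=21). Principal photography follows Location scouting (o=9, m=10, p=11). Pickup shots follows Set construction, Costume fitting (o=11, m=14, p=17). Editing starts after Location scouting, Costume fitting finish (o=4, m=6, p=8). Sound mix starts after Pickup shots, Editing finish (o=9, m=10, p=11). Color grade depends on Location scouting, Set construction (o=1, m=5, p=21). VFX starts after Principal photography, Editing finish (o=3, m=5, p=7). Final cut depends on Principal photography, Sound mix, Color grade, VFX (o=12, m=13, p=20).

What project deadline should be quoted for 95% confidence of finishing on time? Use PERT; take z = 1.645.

te_Location scouting = (3 + 4·4 + 5)/6 = 24/6 = 4; σ²_Location scouting = ((5−3)/6)² = 0.111
te_Set construction = (1 + 4·4 + 13)/6 = 30/6 = 5; σ²_Set construction = ((13−1)/6)² = 4.000
te_Costume fitting = (11 + 4·13 + 21)/6 = 84/6 = 14; σ²_Costume fitting = ((21−11)/6)² = 2.778
te_Principal photography = (9 + 4·10 + 11)/6 = 60/6 = 10; σ²_Principal photography = ((11−9)/6)² = 0.111
te_Pickup shots = (11 + 4·14 + 17)/6 = 84/6 = 14; σ²_Pickup shots = ((17−11)/6)² = 1.000
te_Editing = (4 + 4·6 + 8)/6 = 36/6 = 6; σ²_Editing = ((8−4)/6)² = 0.444
te_Sound mix = (9 + 4·10 + 11)/6 = 60/6 = 10; σ²_Sound mix = ((11−9)/6)² = 0.111
te_Color grade = (1 + 4·5 + 21)/6 = 42/6 = 7; σ²_Color grade = ((21−1)/6)² = 11.111
te_VFX = (3 + 4·5 + 7)/6 = 30/6 = 5; σ²_VFX = ((7−3)/6)² = 0.444
te_Final cut = (12 + 4·13 + 20)/6 = 84/6 = 14; σ²_Final cut = ((20−12)/6)² = 1.778

Forward pass:
ES_Location scouting = 0; EF_Location scouting = 4
ES_Set construction = 0; EF_Set construction = 5
ES_Costume fitting = 0; EF_Costume fitting = 14
ES_Principal photography = 4; EF_Principal photography = 4+10 = 14
ES_Pickup shots = max(EF_Set construction=5, EF_Costume fitting=14) = 14; EF_Pickup shots = 14+14 = 28
ES_Editing = max(EF_Location scouting=4, EF_Costume fitting=14) = 14; EF_Editing = 14+6 = 20
ES_Sound mix = max(EF_Pickup shots=28, EF_Editing=20) = 28; EF_Sound mix = 28+10 = 38
ES_Color grade = max(EF_Location scouting=4, EF_Set construction=5) = 5; EF_Color grade = 5+7 = 12
ES_VFX = max(EF_Principal photography=14, EF_Editing=20) = 20; EF_VFX = 20+5 = 25
ES_Final cut = max(EF_Principal photography=14, EF_Sound mix=38, EF_Color grade=12, EF_VFX=25) = 38; EF_Final cut = 38+14 = 52
Expected project duration μ = 52 days. Critical path: Costume fitting → Pickup shots → Sound mix → Final cut.

Variance along critical path = 2.778 + 1.000 + 0.111 + 1.778 = 5.667; σ = 2.380 days.
D = μ + z·σ = 52 + 1.645·2.380 = 55.9 days

55.9 days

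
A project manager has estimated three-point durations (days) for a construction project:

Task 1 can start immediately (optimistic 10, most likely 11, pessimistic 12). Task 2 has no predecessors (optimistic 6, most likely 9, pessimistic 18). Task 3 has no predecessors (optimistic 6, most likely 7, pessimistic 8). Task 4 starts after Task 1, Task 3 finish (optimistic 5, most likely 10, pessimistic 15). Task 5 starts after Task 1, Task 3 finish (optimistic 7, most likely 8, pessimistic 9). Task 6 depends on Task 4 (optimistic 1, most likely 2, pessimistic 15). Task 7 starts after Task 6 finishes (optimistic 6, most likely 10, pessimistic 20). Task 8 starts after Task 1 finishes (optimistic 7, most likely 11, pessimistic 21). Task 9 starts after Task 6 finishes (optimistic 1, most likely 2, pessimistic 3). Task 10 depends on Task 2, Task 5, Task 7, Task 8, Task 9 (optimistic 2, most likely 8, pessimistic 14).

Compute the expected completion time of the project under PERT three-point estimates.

44 days

te_Task 1 = (10 + 4·11 + 12)/6 = 66/6 = 11
te_Task 2 = (6 + 4·9 + 18)/6 = 60/6 = 10
te_Task 3 = (6 + 4·7 + 8)/6 = 42/6 = 7
te_Task 4 = (5 + 4·10 + 15)/6 = 60/6 = 10
te_Task 5 = (7 + 4·8 + 9)/6 = 48/6 = 8
te_Task 6 = (1 + 4·2 + 15)/6 = 24/6 = 4
te_Task 7 = (6 + 4·10 + 20)/6 = 66/6 = 11
te_Task 8 = (7 + 4·11 + 21)/6 = 72/6 = 12
te_Task 9 = (1 + 4·2 + 3)/6 = 12/6 = 2
te_Task 10 = (2 + 4·8 + 14)/6 = 48/6 = 8

Forward pass:
ES_Task 1 = 0; EF_Task 1 = 11
ES_Task 2 = 0; EF_Task 2 = 10
ES_Task 3 = 0; EF_Task 3 = 7
ES_Task 4 = max(EF_Task 1=11, EF_Task 3=7) = 11; EF_Task 4 = 11+10 = 21
ES_Task 5 = max(EF_Task 1=11, EF_Task 3=7) = 11; EF_Task 5 = 11+8 = 19
ES_Task 6 = 21; EF_Task 6 = 21+4 = 25
ES_Task 7 = 25; EF_Task 7 = 25+11 = 36
ES_Task 8 = 11; EF_Task 8 = 11+12 = 23
ES_Task 9 = 25; EF_Task 9 = 25+2 = 27
ES_Task 10 = max(EF_Task 2=10, EF_Task 5=19, EF_Task 7=36, EF_Task 8=23, EF_Task 9=27) = 36; EF_Task 10 = 36+8 = 44
Expected project duration μ = 44 days. Critical path: Task 1 → Task 4 → Task 6 → Task 7 → Task 10.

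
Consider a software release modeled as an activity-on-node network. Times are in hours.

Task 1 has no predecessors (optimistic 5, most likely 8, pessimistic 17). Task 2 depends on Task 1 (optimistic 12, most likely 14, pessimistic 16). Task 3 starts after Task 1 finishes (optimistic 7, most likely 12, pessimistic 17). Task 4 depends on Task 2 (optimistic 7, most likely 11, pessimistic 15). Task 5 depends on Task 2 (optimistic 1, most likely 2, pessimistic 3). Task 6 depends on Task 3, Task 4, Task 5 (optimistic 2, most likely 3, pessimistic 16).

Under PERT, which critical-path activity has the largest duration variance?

Task 6

te_Task 1 = (5 + 4·8 + 17)/6 = 54/6 = 9; σ²_Task 1 = ((17−5)/6)² = 4.000
te_Task 2 = (12 + 4·14 + 16)/6 = 84/6 = 14; σ²_Task 2 = ((16−12)/6)² = 0.444
te_Task 3 = (7 + 4·12 + 17)/6 = 72/6 = 12; σ²_Task 3 = ((17−7)/6)² = 2.778
te_Task 4 = (7 + 4·11 + 15)/6 = 66/6 = 11; σ²_Task 4 = ((15−7)/6)² = 1.778
te_Task 5 = (1 + 4·2 + 3)/6 = 12/6 = 2; σ²_Task 5 = ((3−1)/6)² = 0.111
te_Task 6 = (2 + 4·3 + 16)/6 = 30/6 = 5; σ²_Task 6 = ((16−2)/6)² = 5.444

Forward pass:
ES_Task 1 = 0; EF_Task 1 = 9
ES_Task 2 = 9; EF_Task 2 = 9+14 = 23
ES_Task 3 = 9; EF_Task 3 = 9+12 = 21
ES_Task 4 = 23; EF_Task 4 = 23+11 = 34
ES_Task 5 = 23; EF_Task 5 = 23+2 = 25
ES_Task 6 = max(EF_Task 3=21, EF_Task 4=34, EF_Task 5=25) = 34; EF_Task 6 = 34+5 = 39
Expected project duration μ = 39 hours. Critical path: Task 1 → Task 2 → Task 4 → Task 6.

Variances on critical path: σ²_Task 1=4.000, σ²_Task 2=0.444, σ²_Task 4=1.778, σ²_Task 6=5.444.
Largest is σ²_Task 6 = 5.444.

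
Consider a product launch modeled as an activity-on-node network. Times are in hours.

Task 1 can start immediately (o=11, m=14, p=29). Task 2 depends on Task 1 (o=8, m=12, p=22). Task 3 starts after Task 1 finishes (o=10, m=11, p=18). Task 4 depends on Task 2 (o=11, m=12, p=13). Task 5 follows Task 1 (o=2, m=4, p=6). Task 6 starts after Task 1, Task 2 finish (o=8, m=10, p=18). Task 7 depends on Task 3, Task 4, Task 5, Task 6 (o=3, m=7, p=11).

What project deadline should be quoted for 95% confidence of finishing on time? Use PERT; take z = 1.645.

te_Task 1 = (11 + 4·14 + 29)/6 = 96/6 = 16; σ²_Task 1 = ((29−11)/6)² = 9.000
te_Task 2 = (8 + 4·12 + 22)/6 = 78/6 = 13; σ²_Task 2 = ((22−8)/6)² = 5.444
te_Task 3 = (10 + 4·11 + 18)/6 = 72/6 = 12; σ²_Task 3 = ((18−10)/6)² = 1.778
te_Task 4 = (11 + 4·12 + 13)/6 = 72/6 = 12; σ²_Task 4 = ((13−11)/6)² = 0.111
te_Task 5 = (2 + 4·4 + 6)/6 = 24/6 = 4; σ²_Task 5 = ((6−2)/6)² = 0.444
te_Task 6 = (8 + 4·10 + 18)/6 = 66/6 = 11; σ²_Task 6 = ((18−8)/6)² = 2.778
te_Task 7 = (3 + 4·7 + 11)/6 = 42/6 = 7; σ²_Task 7 = ((11−3)/6)² = 1.778

Forward pass:
ES_Task 1 = 0; EF_Task 1 = 16
ES_Task 2 = 16; EF_Task 2 = 16+13 = 29
ES_Task 3 = 16; EF_Task 3 = 16+12 = 28
ES_Task 4 = 29; EF_Task 4 = 29+12 = 41
ES_Task 5 = 16; EF_Task 5 = 16+4 = 20
ES_Task 6 = max(EF_Task 1=16, EF_Task 2=29) = 29; EF_Task 6 = 29+11 = 40
ES_Task 7 = max(EF_Task 3=28, EF_Task 4=41, EF_Task 5=20, EF_Task 6=40) = 41; EF_Task 7 = 41+7 = 48
Expected project duration μ = 48 hours. Critical path: Task 1 → Task 2 → Task 4 → Task 7.

Variance along critical path = 9.000 + 5.444 + 0.111 + 1.778 = 16.333; σ = 4.041 hours.
D = μ + z·σ = 48 + 1.645·4.041 = 54.6 hours

54.6 hours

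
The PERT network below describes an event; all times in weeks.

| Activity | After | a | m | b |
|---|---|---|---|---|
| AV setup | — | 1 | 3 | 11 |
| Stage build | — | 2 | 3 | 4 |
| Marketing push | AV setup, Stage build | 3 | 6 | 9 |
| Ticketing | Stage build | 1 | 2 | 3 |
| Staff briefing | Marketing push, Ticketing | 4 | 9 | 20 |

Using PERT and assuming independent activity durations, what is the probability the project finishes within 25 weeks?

te_AV setup = (1 + 4·3 + 11)/6 = 24/6 = 4; σ²_AV setup = ((11−1)/6)² = 2.778
te_Stage build = (2 + 4·3 + 4)/6 = 18/6 = 3; σ²_Stage build = ((4−2)/6)² = 0.111
te_Marketing push = (3 + 4·6 + 9)/6 = 36/6 = 6; σ²_Marketing push = ((9−3)/6)² = 1.000
te_Ticketing = (1 + 4·2 + 3)/6 = 12/6 = 2; σ²_Ticketing = ((3−1)/6)² = 0.111
te_Staff briefing = (4 + 4·9 + 20)/6 = 60/6 = 10; σ²_Staff briefing = ((20−4)/6)² = 7.111

Forward pass:
ES_AV setup = 0; EF_AV setup = 4
ES_Stage build = 0; EF_Stage build = 3
ES_Marketing push = max(EF_AV setup=4, EF_Stage build=3) = 4; EF_Marketing push = 4+6 = 10
ES_Ticketing = 3; EF_Ticketing = 3+2 = 5
ES_Staff briefing = max(EF_Marketing push=10, EF_Ticketing=5) = 10; EF_Staff briefing = 10+10 = 20
Expected project duration μ = 20 weeks. Critical path: AV setup → Marketing push → Staff briefing.

Variance along critical path = 2.778 + 1.000 + 7.111 = 10.889; σ = √10.889 = 3.300 weeks.
Z = (25 − 20) / 3.300 = 1.515
P(T ≤ 25) = Φ(1.515) ≈ 0.935

0.935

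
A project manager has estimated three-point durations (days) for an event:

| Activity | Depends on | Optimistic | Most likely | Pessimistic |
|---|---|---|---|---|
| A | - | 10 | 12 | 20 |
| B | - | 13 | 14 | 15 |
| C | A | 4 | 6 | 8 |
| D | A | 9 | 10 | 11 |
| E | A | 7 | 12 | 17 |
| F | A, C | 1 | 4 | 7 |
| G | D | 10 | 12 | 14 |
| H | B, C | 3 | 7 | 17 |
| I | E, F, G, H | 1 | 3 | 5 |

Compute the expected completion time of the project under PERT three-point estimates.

te_A = (10 + 4·12 + 20)/6 = 78/6 = 13
te_B = (13 + 4·14 + 15)/6 = 84/6 = 14
te_C = (4 + 4·6 + 8)/6 = 36/6 = 6
te_D = (9 + 4·10 + 11)/6 = 60/6 = 10
te_E = (7 + 4·12 + 17)/6 = 72/6 = 12
te_F = (1 + 4·4 + 7)/6 = 24/6 = 4
te_G = (10 + 4·12 + 14)/6 = 72/6 = 12
te_H = (3 + 4·7 + 17)/6 = 48/6 = 8
te_I = (1 + 4·3 + 5)/6 = 18/6 = 3

Forward pass:
ES_A = 0; EF_A = 13
ES_B = 0; EF_B = 14
ES_C = 13; EF_C = 13+6 = 19
ES_D = 13; EF_D = 13+10 = 23
ES_E = 13; EF_E = 13+12 = 25
ES_F = max(EF_A=13, EF_C=19) = 19; EF_F = 19+4 = 23
ES_G = 23; EF_G = 23+12 = 35
ES_H = max(EF_B=14, EF_C=19) = 19; EF_H = 19+8 = 27
ES_I = max(EF_E=25, EF_F=23, EF_G=35, EF_H=27) = 35; EF_I = 35+3 = 38
Expected project duration μ = 38 days. Critical path: A → D → G → I.

38 days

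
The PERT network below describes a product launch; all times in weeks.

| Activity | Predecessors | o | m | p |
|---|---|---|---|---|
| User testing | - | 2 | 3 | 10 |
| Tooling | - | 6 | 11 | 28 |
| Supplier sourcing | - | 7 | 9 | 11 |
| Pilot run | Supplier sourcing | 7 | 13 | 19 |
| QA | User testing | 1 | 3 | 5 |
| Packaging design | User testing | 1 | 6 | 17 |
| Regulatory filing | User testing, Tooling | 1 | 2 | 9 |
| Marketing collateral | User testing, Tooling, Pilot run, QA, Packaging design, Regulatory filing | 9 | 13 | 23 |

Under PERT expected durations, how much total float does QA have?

15 weeks

te_User testing = (2 + 4·3 + 10)/6 = 24/6 = 4
te_Tooling = (6 + 4·11 + 28)/6 = 78/6 = 13
te_Supplier sourcing = (7 + 4·9 + 11)/6 = 54/6 = 9
te_Pilot run = (7 + 4·13 + 19)/6 = 78/6 = 13
te_QA = (1 + 4·3 + 5)/6 = 18/6 = 3
te_Packaging design = (1 + 4·6 + 17)/6 = 42/6 = 7
te_Regulatory filing = (1 + 4·2 + 9)/6 = 18/6 = 3
te_Marketing collateral = (9 + 4·13 + 23)/6 = 84/6 = 14

Forward pass:
ES_User testing = 0; EF_User testing = 4
ES_Tooling = 0; EF_Tooling = 13
ES_Supplier sourcing = 0; EF_Supplier sourcing = 9
ES_Pilot run = 9; EF_Pilot run = 9+13 = 22
ES_QA = 4; EF_QA = 4+3 = 7
ES_Packaging design = 4; EF_Packaging design = 4+7 = 11
ES_Regulatory filing = max(EF_User testing=4, EF_Tooling=13) = 13; EF_Regulatory filing = 13+3 = 16
ES_Marketing collateral = max(EF_User testing=4, EF_Tooling=13, EF_Pilot run=22, EF_QA=7, EF_Packaging design=11, EF_Regulatory filing=16) = 22; EF_Marketing collateral = 22+14 = 36
Expected project duration μ = 36 weeks. Critical path: Supplier sourcing → Pilot run → Marketing collateral.

Backward pass:
LF_Marketing collateral = 36; LS_Marketing collateral = 36−14 = 22
LF_Regulatory filing = LS_Marketing collateral = 22; LS_Regulatory filing = 22−3 = 19
LF_Packaging design = LS_Marketing collateral = 22; LS_Packaging design = 22−7 = 15
LF_QA = LS_Marketing collateral = 22; LS_QA = 22−3 = 19
LF_Pilot run = LS_Marketing collateral = 22; LS_Pilot run = 22−13 = 9
LF_Supplier sourcing = LS_Pilot run = 9; LS_Supplier sourcing = 9−9 = 0
LF_Tooling = min(LS_Regulatory filing=19, LS_Marketing collateral=22) = 19; LS_Tooling = 19−13 = 6
LF_User testing = min(LS_QA=19, LS_Packaging design=15, LS_Regulatory filing=19, LS_Marketing collateral=22) = 15; LS_User testing = 15−4 = 11
Slack_QA = LS_QA − ES_QA = 19 − 4 = 15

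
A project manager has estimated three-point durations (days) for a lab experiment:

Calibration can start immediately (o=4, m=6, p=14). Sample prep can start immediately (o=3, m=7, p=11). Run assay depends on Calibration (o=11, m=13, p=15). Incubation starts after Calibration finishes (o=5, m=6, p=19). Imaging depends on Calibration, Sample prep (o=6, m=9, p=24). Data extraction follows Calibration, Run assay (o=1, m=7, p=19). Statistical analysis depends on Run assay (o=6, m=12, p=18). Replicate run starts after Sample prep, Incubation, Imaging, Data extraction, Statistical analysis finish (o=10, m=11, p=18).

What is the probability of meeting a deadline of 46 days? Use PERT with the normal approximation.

0.748

te_Calibration = (4 + 4·6 + 14)/6 = 42/6 = 7; σ²_Calibration = ((14−4)/6)² = 2.778
te_Sample prep = (3 + 4·7 + 11)/6 = 42/6 = 7; σ²_Sample prep = ((11−3)/6)² = 1.778
te_Run assay = (11 + 4·13 + 15)/6 = 78/6 = 13; σ²_Run assay = ((15−11)/6)² = 0.444
te_Incubation = (5 + 4·6 + 19)/6 = 48/6 = 8; σ²_Incubation = ((19−5)/6)² = 5.444
te_Imaging = (6 + 4·9 + 24)/6 = 66/6 = 11; σ²_Imaging = ((24−6)/6)² = 9.000
te_Data extraction = (1 + 4·7 + 19)/6 = 48/6 = 8; σ²_Data extraction = ((19−1)/6)² = 9.000
te_Statistical analysis = (6 + 4·12 + 18)/6 = 72/6 = 12; σ²_Statistical analysis = ((18−6)/6)² = 4.000
te_Replicate run = (10 + 4·11 + 18)/6 = 72/6 = 12; σ²_Replicate run = ((18−10)/6)² = 1.778

Forward pass:
ES_Calibration = 0; EF_Calibration = 7
ES_Sample prep = 0; EF_Sample prep = 7
ES_Run assay = 7; EF_Run assay = 7+13 = 20
ES_Incubation = 7; EF_Incubation = 7+8 = 15
ES_Imaging = max(EF_Calibration=7, EF_Sample prep=7) = 7; EF_Imaging = 7+11 = 18
ES_Data extraction = max(EF_Calibration=7, EF_Run assay=20) = 20; EF_Data extraction = 20+8 = 28
ES_Statistical analysis = 20; EF_Statistical analysis = 20+12 = 32
ES_Replicate run = max(EF_Sample prep=7, EF_Incubation=15, EF_Imaging=18, EF_Data extraction=28, EF_Statistical analysis=32) = 32; EF_Replicate run = 32+12 = 44
Expected project duration μ = 44 days. Critical path: Calibration → Run assay → Statistical analysis → Replicate run.

Variance along critical path = 2.778 + 0.444 + 4.000 + 1.778 = 9.000; σ = √9.000 = 3.000 days.
Z = (46 − 44) / 3.000 = 0.667
P(T ≤ 46) = Φ(0.667) ≈ 0.748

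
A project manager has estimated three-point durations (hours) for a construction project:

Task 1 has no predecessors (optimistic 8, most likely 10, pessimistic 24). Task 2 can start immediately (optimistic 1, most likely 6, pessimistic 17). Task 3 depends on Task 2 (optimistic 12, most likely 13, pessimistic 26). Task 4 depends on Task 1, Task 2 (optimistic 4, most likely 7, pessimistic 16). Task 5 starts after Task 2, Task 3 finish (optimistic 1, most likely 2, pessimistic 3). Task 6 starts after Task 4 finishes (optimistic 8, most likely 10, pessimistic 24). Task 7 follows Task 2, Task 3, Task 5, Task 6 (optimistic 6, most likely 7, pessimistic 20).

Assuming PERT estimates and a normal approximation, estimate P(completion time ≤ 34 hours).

te_Task 1 = (8 + 4·10 + 24)/6 = 72/6 = 12; σ²_Task 1 = ((24−8)/6)² = 7.111
te_Task 2 = (1 + 4·6 + 17)/6 = 42/6 = 7; σ²_Task 2 = ((17−1)/6)² = 7.111
te_Task 3 = (12 + 4·13 + 26)/6 = 90/6 = 15; σ²_Task 3 = ((26−12)/6)² = 5.444
te_Task 4 = (4 + 4·7 + 16)/6 = 48/6 = 8; σ²_Task 4 = ((16−4)/6)² = 4.000
te_Task 5 = (1 + 4·2 + 3)/6 = 12/6 = 2; σ²_Task 5 = ((3−1)/6)² = 0.111
te_Task 6 = (8 + 4·10 + 24)/6 = 72/6 = 12; σ²_Task 6 = ((24−8)/6)² = 7.111
te_Task 7 = (6 + 4·7 + 20)/6 = 54/6 = 9; σ²_Task 7 = ((20−6)/6)² = 5.444

Forward pass:
ES_Task 1 = 0; EF_Task 1 = 12
ES_Task 2 = 0; EF_Task 2 = 7
ES_Task 3 = 7; EF_Task 3 = 7+15 = 22
ES_Task 4 = max(EF_Task 1=12, EF_Task 2=7) = 12; EF_Task 4 = 12+8 = 20
ES_Task 5 = max(EF_Task 2=7, EF_Task 3=22) = 22; EF_Task 5 = 22+2 = 24
ES_Task 6 = 20; EF_Task 6 = 20+12 = 32
ES_Task 7 = max(EF_Task 2=7, EF_Task 3=22, EF_Task 5=24, EF_Task 6=32) = 32; EF_Task 7 = 32+9 = 41
Expected project duration μ = 41 hours. Critical path: Task 1 → Task 4 → Task 6 → Task 7.

Variance along critical path = 7.111 + 4.000 + 7.111 + 5.444 = 23.667; σ = √23.667 = 4.865 hours.
Z = (34 − 41) / 4.865 = -1.439
P(T ≤ 34) = Φ(-1.439) ≈ 0.075

0.075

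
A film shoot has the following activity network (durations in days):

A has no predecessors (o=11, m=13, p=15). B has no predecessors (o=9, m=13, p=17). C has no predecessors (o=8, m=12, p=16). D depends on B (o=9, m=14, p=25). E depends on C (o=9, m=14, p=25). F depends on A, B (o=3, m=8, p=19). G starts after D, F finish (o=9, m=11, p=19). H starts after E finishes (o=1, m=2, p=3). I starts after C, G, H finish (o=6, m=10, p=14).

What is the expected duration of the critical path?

te_A = (11 + 4·13 + 15)/6 = 78/6 = 13
te_B = (9 + 4·13 + 17)/6 = 78/6 = 13
te_C = (8 + 4·12 + 16)/6 = 72/6 = 12
te_D = (9 + 4·14 + 25)/6 = 90/6 = 15
te_E = (9 + 4·14 + 25)/6 = 90/6 = 15
te_F = (3 + 4·8 + 19)/6 = 54/6 = 9
te_G = (9 + 4·11 + 19)/6 = 72/6 = 12
te_H = (1 + 4·2 + 3)/6 = 12/6 = 2
te_I = (6 + 4·10 + 14)/6 = 60/6 = 10

Forward pass:
ES_A = 0; EF_A = 13
ES_B = 0; EF_B = 13
ES_C = 0; EF_C = 12
ES_D = 13; EF_D = 13+15 = 28
ES_E = 12; EF_E = 12+15 = 27
ES_F = max(EF_A=13, EF_B=13) = 13; EF_F = 13+9 = 22
ES_G = max(EF_D=28, EF_F=22) = 28; EF_G = 28+12 = 40
ES_H = 27; EF_H = 27+2 = 29
ES_I = max(EF_C=12, EF_G=40, EF_H=29) = 40; EF_I = 40+10 = 50
Expected project duration μ = 50 days. Critical path: B → D → G → I.

50 days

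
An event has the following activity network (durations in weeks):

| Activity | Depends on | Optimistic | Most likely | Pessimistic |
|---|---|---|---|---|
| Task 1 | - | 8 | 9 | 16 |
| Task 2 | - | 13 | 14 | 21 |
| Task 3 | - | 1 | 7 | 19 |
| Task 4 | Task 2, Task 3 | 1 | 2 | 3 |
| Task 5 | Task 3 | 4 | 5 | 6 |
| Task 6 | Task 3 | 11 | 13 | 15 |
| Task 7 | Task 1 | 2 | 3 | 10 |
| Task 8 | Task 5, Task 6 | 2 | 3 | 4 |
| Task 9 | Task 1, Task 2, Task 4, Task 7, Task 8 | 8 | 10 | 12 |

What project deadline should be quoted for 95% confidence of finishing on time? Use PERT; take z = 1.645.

te_Task 1 = (8 + 4·9 + 16)/6 = 60/6 = 10; σ²_Task 1 = ((16−8)/6)² = 1.778
te_Task 2 = (13 + 4·14 + 21)/6 = 90/6 = 15; σ²_Task 2 = ((21−13)/6)² = 1.778
te_Task 3 = (1 + 4·7 + 19)/6 = 48/6 = 8; σ²_Task 3 = ((19−1)/6)² = 9.000
te_Task 4 = (1 + 4·2 + 3)/6 = 12/6 = 2; σ²_Task 4 = ((3−1)/6)² = 0.111
te_Task 5 = (4 + 4·5 + 6)/6 = 30/6 = 5; σ²_Task 5 = ((6−4)/6)² = 0.111
te_Task 6 = (11 + 4·13 + 15)/6 = 78/6 = 13; σ²_Task 6 = ((15−11)/6)² = 0.444
te_Task 7 = (2 + 4·3 + 10)/6 = 24/6 = 4; σ²_Task 7 = ((10−2)/6)² = 1.778
te_Task 8 = (2 + 4·3 + 4)/6 = 18/6 = 3; σ²_Task 8 = ((4−2)/6)² = 0.111
te_Task 9 = (8 + 4·10 + 12)/6 = 60/6 = 10; σ²_Task 9 = ((12−8)/6)² = 0.444

Forward pass:
ES_Task 1 = 0; EF_Task 1 = 10
ES_Task 2 = 0; EF_Task 2 = 15
ES_Task 3 = 0; EF_Task 3 = 8
ES_Task 4 = max(EF_Task 2=15, EF_Task 3=8) = 15; EF_Task 4 = 15+2 = 17
ES_Task 5 = 8; EF_Task 5 = 8+5 = 13
ES_Task 6 = 8; EF_Task 6 = 8+13 = 21
ES_Task 7 = 10; EF_Task 7 = 10+4 = 14
ES_Task 8 = max(EF_Task 5=13, EF_Task 6=21) = 21; EF_Task 8 = 21+3 = 24
ES_Task 9 = max(EF_Task 1=10, EF_Task 2=15, EF_Task 4=17, EF_Task 7=14, EF_Task 8=24) = 24; EF_Task 9 = 24+10 = 34
Expected project duration μ = 34 weeks. Critical path: Task 3 → Task 6 → Task 8 → Task 9.

Variance along critical path = 9.000 + 0.444 + 0.111 + 0.444 = 10.000; σ = 3.162 weeks.
D = μ + z·σ = 34 + 1.645·3.162 = 39.2 weeks

39.2 weeks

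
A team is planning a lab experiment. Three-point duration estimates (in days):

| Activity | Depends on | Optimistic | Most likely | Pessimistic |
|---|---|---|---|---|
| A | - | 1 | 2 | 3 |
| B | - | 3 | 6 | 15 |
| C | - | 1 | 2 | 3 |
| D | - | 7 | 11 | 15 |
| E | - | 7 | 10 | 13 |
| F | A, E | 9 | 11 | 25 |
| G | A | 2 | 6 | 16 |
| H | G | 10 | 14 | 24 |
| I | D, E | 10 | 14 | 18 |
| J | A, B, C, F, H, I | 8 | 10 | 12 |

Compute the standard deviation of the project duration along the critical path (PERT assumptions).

2.00 days

te_A = (1 + 4·2 + 3)/6 = 12/6 = 2; σ²_A = ((3−1)/6)² = 0.111
te_B = (3 + 4·6 + 15)/6 = 42/6 = 7; σ²_B = ((15−3)/6)² = 4.000
te_C = (1 + 4·2 + 3)/6 = 12/6 = 2; σ²_C = ((3−1)/6)² = 0.111
te_D = (7 + 4·11 + 15)/6 = 66/6 = 11; σ²_D = ((15−7)/6)² = 1.778
te_E = (7 + 4·10 + 13)/6 = 60/6 = 10; σ²_E = ((13−7)/6)² = 1.000
te_F = (9 + 4·11 + 25)/6 = 78/6 = 13; σ²_F = ((25−9)/6)² = 7.111
te_G = (2 + 4·6 + 16)/6 = 42/6 = 7; σ²_G = ((16−2)/6)² = 5.444
te_H = (10 + 4·14 + 24)/6 = 90/6 = 15; σ²_H = ((24−10)/6)² = 5.444
te_I = (10 + 4·14 + 18)/6 = 84/6 = 14; σ²_I = ((18−10)/6)² = 1.778
te_J = (8 + 4·10 + 12)/6 = 60/6 = 10; σ²_J = ((12−8)/6)² = 0.444

Forward pass:
ES_A = 0; EF_A = 2
ES_B = 0; EF_B = 7
ES_C = 0; EF_C = 2
ES_D = 0; EF_D = 11
ES_E = 0; EF_E = 10
ES_F = max(EF_A=2, EF_E=10) = 10; EF_F = 10+13 = 23
ES_G = 2; EF_G = 2+7 = 9
ES_H = 9; EF_H = 9+15 = 24
ES_I = max(EF_D=11, EF_E=10) = 11; EF_I = 11+14 = 25
ES_J = max(EF_A=2, EF_B=7, EF_C=2, EF_F=23, EF_H=24, EF_I=25) = 25; EF_J = 25+10 = 35
Expected project duration μ = 35 days. Critical path: D → I → J.

Variance along critical path = 1.778 + 1.778 + 0.444 = 4.000
σ = √4.000 = 2.000 days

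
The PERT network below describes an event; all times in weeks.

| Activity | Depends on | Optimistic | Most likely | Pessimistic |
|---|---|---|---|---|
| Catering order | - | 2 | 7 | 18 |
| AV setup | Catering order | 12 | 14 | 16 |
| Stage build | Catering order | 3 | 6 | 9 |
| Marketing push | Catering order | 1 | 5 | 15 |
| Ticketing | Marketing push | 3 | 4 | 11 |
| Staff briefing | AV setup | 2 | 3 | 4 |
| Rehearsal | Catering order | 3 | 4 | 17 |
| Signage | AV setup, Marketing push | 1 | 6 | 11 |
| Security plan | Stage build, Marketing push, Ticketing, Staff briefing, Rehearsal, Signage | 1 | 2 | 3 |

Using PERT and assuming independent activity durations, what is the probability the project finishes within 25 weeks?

0.061

te_Catering order = (2 + 4·7 + 18)/6 = 48/6 = 8; σ²_Catering order = ((18−2)/6)² = 7.111
te_AV setup = (12 + 4·14 + 16)/6 = 84/6 = 14; σ²_AV setup = ((16−12)/6)² = 0.444
te_Stage build = (3 + 4·6 + 9)/6 = 36/6 = 6; σ²_Stage build = ((9−3)/6)² = 1.000
te_Marketing push = (1 + 4·5 + 15)/6 = 36/6 = 6; σ²_Marketing push = ((15−1)/6)² = 5.444
te_Ticketing = (3 + 4·4 + 11)/6 = 30/6 = 5; σ²_Ticketing = ((11−3)/6)² = 1.778
te_Staff briefing = (2 + 4·3 + 4)/6 = 18/6 = 3; σ²_Staff briefing = ((4−2)/6)² = 0.111
te_Rehearsal = (3 + 4·4 + 17)/6 = 36/6 = 6; σ²_Rehearsal = ((17−3)/6)² = 5.444
te_Signage = (1 + 4·6 + 11)/6 = 36/6 = 6; σ²_Signage = ((11−1)/6)² = 2.778
te_Security plan = (1 + 4·2 + 3)/6 = 12/6 = 2; σ²_Security plan = ((3−1)/6)² = 0.111

Forward pass:
ES_Catering order = 0; EF_Catering order = 8
ES_AV setup = 8; EF_AV setup = 8+14 = 22
ES_Stage build = 8; EF_Stage build = 8+6 = 14
ES_Marketing push = 8; EF_Marketing push = 8+6 = 14
ES_Ticketing = 14; EF_Ticketing = 14+5 = 19
ES_Staff briefing = 22; EF_Staff briefing = 22+3 = 25
ES_Rehearsal = 8; EF_Rehearsal = 8+6 = 14
ES_Signage = max(EF_AV setup=22, EF_Marketing push=14) = 22; EF_Signage = 22+6 = 28
ES_Security plan = max(EF_Stage build=14, EF_Marketing push=14, EF_Ticketing=19, EF_Staff briefing=25, EF_Rehearsal=14, EF_Signage=28) = 28; EF_Security plan = 28+2 = 30
Expected project duration μ = 30 weeks. Critical path: Catering order → AV setup → Signage → Security plan.

Variance along critical path = 7.111 + 0.444 + 2.778 + 0.111 = 10.444; σ = √10.444 = 3.232 weeks.
Z = (25 − 30) / 3.232 = -1.547
P(T ≤ 25) = Φ(-1.547) ≈ 0.061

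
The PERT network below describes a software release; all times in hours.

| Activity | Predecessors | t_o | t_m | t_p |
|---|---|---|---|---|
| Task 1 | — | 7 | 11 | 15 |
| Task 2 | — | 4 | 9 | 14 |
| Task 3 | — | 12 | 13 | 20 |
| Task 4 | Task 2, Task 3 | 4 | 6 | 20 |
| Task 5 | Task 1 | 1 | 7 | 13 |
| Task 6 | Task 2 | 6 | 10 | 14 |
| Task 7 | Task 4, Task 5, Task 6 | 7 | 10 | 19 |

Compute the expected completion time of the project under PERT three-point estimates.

33 hours

te_Task 1 = (7 + 4·11 + 15)/6 = 66/6 = 11
te_Task 2 = (4 + 4·9 + 14)/6 = 54/6 = 9
te_Task 3 = (12 + 4·13 + 20)/6 = 84/6 = 14
te_Task 4 = (4 + 4·6 + 20)/6 = 48/6 = 8
te_Task 5 = (1 + 4·7 + 13)/6 = 42/6 = 7
te_Task 6 = (6 + 4·10 + 14)/6 = 60/6 = 10
te_Task 7 = (7 + 4·10 + 19)/6 = 66/6 = 11

Forward pass:
ES_Task 1 = 0; EF_Task 1 = 11
ES_Task 2 = 0; EF_Task 2 = 9
ES_Task 3 = 0; EF_Task 3 = 14
ES_Task 4 = max(EF_Task 2=9, EF_Task 3=14) = 14; EF_Task 4 = 14+8 = 22
ES_Task 5 = 11; EF_Task 5 = 11+7 = 18
ES_Task 6 = 9; EF_Task 6 = 9+10 = 19
ES_Task 7 = max(EF_Task 4=22, EF_Task 5=18, EF_Task 6=19) = 22; EF_Task 7 = 22+11 = 33
Expected project duration μ = 33 hours. Critical path: Task 3 → Task 4 → Task 7.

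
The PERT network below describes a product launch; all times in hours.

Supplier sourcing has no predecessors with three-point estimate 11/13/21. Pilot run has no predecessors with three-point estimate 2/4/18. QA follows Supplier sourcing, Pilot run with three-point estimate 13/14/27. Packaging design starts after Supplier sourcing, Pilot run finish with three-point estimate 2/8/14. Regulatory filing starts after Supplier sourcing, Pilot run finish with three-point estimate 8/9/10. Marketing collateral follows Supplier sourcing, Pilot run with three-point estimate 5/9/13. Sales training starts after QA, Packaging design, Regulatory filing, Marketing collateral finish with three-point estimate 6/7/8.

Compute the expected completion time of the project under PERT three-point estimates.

37 hours

te_Supplier sourcing = (11 + 4·13 + 21)/6 = 84/6 = 14
te_Pilot run = (2 + 4·4 + 18)/6 = 36/6 = 6
te_QA = (13 + 4·14 + 27)/6 = 96/6 = 16
te_Packaging design = (2 + 4·8 + 14)/6 = 48/6 = 8
te_Regulatory filing = (8 + 4·9 + 10)/6 = 54/6 = 9
te_Marketing collateral = (5 + 4·9 + 13)/6 = 54/6 = 9
te_Sales training = (6 + 4·7 + 8)/6 = 42/6 = 7

Forward pass:
ES_Supplier sourcing = 0; EF_Supplier sourcing = 14
ES_Pilot run = 0; EF_Pilot run = 6
ES_QA = max(EF_Supplier sourcing=14, EF_Pilot run=6) = 14; EF_QA = 14+16 = 30
ES_Packaging design = max(EF_Supplier sourcing=14, EF_Pilot run=6) = 14; EF_Packaging design = 14+8 = 22
ES_Regulatory filing = max(EF_Supplier sourcing=14, EF_Pilot run=6) = 14; EF_Regulatory filing = 14+9 = 23
ES_Marketing collateral = max(EF_Supplier sourcing=14, EF_Pilot run=6) = 14; EF_Marketing collateral = 14+9 = 23
ES_Sales training = max(EF_QA=30, EF_Packaging design=22, EF_Regulatory filing=23, EF_Marketing collateral=23) = 30; EF_Sales training = 30+7 = 37
Expected project duration μ = 37 hours. Critical path: Supplier sourcing → QA → Sales training.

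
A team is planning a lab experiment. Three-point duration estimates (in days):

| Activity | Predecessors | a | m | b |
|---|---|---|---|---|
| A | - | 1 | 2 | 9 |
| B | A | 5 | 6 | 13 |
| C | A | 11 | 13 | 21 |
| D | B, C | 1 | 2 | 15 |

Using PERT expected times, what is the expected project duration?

21 days

te_A = (1 + 4·2 + 9)/6 = 18/6 = 3
te_B = (5 + 4·6 + 13)/6 = 42/6 = 7
te_C = (11 + 4·13 + 21)/6 = 84/6 = 14
te_D = (1 + 4·2 + 15)/6 = 24/6 = 4

Forward pass:
ES_A = 0; EF_A = 3
ES_B = 3; EF_B = 3+7 = 10
ES_C = 3; EF_C = 3+14 = 17
ES_D = max(EF_B=10, EF_C=17) = 17; EF_D = 17+4 = 21
Expected project duration μ = 21 days. Critical path: A → C → D.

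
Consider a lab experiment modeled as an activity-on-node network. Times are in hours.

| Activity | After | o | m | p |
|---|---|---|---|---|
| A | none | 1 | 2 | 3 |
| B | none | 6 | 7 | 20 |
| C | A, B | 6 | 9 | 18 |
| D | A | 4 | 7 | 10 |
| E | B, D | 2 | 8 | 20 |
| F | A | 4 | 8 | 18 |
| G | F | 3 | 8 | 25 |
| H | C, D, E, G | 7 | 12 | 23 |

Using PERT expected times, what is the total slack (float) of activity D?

te_A = (1 + 4·2 + 3)/6 = 12/6 = 2
te_B = (6 + 4·7 + 20)/6 = 54/6 = 9
te_C = (6 + 4·9 + 18)/6 = 60/6 = 10
te_D = (4 + 4·7 + 10)/6 = 42/6 = 7
te_E = (2 + 4·8 + 20)/6 = 54/6 = 9
te_F = (4 + 4·8 + 18)/6 = 54/6 = 9
te_G = (3 + 4·8 + 25)/6 = 60/6 = 10
te_H = (7 + 4·12 + 23)/6 = 78/6 = 13

Forward pass:
ES_A = 0; EF_A = 2
ES_B = 0; EF_B = 9
ES_C = max(EF_A=2, EF_B=9) = 9; EF_C = 9+10 = 19
ES_D = 2; EF_D = 2+7 = 9
ES_E = max(EF_B=9, EF_D=9) = 9; EF_E = 9+9 = 18
ES_F = 2; EF_F = 2+9 = 11
ES_G = 11; EF_G = 11+10 = 21
ES_H = max(EF_C=19, EF_D=9, EF_E=18, EF_G=21) = 21; EF_H = 21+13 = 34
Expected project duration μ = 34 hours. Critical path: A → F → G → H.

Backward pass:
LF_H = 34; LS_H = 34−13 = 21
LF_G = LS_H = 21; LS_G = 21−10 = 11
LF_F = LS_G = 11; LS_F = 11−9 = 2
LF_E = LS_H = 21; LS_E = 21−9 = 12
LF_D = min(LS_E=12, LS_H=21) = 12; LS_D = 12−7 = 5
LF_C = LS_H = 21; LS_C = 21−10 = 11
LF_B = min(LS_C=11, LS_E=12) = 11; LS_B = 11−9 = 2
LF_A = min(LS_C=11, LS_D=5, LS_F=2) = 2; LS_A = 2−2 = 0
Slack_D = LS_D − ES_D = 5 − 2 = 3

3 hours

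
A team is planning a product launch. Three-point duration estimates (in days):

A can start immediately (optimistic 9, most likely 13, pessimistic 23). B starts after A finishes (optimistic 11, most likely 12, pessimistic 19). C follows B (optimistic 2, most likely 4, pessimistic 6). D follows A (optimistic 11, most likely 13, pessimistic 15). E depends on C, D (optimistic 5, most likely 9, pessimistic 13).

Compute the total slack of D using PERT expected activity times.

te_A = (9 + 4·13 + 23)/6 = 84/6 = 14
te_B = (11 + 4·12 + 19)/6 = 78/6 = 13
te_C = (2 + 4·4 + 6)/6 = 24/6 = 4
te_D = (11 + 4·13 + 15)/6 = 78/6 = 13
te_E = (5 + 4·9 + 13)/6 = 54/6 = 9

Forward pass:
ES_A = 0; EF_A = 14
ES_B = 14; EF_B = 14+13 = 27
ES_C = 27; EF_C = 27+4 = 31
ES_D = 14; EF_D = 14+13 = 27
ES_E = max(EF_C=31, EF_D=27) = 31; EF_E = 31+9 = 40
Expected project duration μ = 40 days. Critical path: A → B → C → E.

Backward pass:
LF_E = 40; LS_E = 40−9 = 31
LF_D = LS_E = 31; LS_D = 31−13 = 18
LF_C = LS_E = 31; LS_C = 31−4 = 27
LF_B = LS_C = 27; LS_B = 27−13 = 14
LF_A = min(LS_B=14, LS_D=18) = 14; LS_A = 14−14 = 0
Slack_D = LS_D − ES_D = 18 − 14 = 4

4 days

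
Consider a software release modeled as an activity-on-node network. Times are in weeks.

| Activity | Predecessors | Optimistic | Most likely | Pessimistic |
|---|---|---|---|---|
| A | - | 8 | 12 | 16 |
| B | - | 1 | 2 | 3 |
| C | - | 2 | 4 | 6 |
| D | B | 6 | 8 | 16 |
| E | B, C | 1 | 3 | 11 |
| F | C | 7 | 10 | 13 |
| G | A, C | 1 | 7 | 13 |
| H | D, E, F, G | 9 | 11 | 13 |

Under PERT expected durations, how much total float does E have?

te_A = (8 + 4·12 + 16)/6 = 72/6 = 12
te_B = (1 + 4·2 + 3)/6 = 12/6 = 2
te_C = (2 + 4·4 + 6)/6 = 24/6 = 4
te_D = (6 + 4·8 + 16)/6 = 54/6 = 9
te_E = (1 + 4·3 + 11)/6 = 24/6 = 4
te_F = (7 + 4·10 + 13)/6 = 60/6 = 10
te_G = (1 + 4·7 + 13)/6 = 42/6 = 7
te_H = (9 + 4·11 + 13)/6 = 66/6 = 11

Forward pass:
ES_A = 0; EF_A = 12
ES_B = 0; EF_B = 2
ES_C = 0; EF_C = 4
ES_D = 2; EF_D = 2+9 = 11
ES_E = max(EF_B=2, EF_C=4) = 4; EF_E = 4+4 = 8
ES_F = 4; EF_F = 4+10 = 14
ES_G = max(EF_A=12, EF_C=4) = 12; EF_G = 12+7 = 19
ES_H = max(EF_D=11, EF_E=8, EF_F=14, EF_G=19) = 19; EF_H = 19+11 = 30
Expected project duration μ = 30 weeks. Critical path: A → G → H.

Backward pass:
LF_H = 30; LS_H = 30−11 = 19
LF_G = LS_H = 19; LS_G = 19−7 = 12
LF_F = LS_H = 19; LS_F = 19−10 = 9
LF_E = LS_H = 19; LS_E = 19−4 = 15
LF_D = LS_H = 19; LS_D = 19−9 = 10
LF_C = min(LS_E=15, LS_F=9, LS_G=12) = 9; LS_C = 9−4 = 5
LF_B = min(LS_D=10, LS_E=15) = 10; LS_B = 10−2 = 8
LF_A = LS_G = 12; LS_A = 12−12 = 0
Slack_E = LS_E − ES_E = 15 − 4 = 11

11 weeks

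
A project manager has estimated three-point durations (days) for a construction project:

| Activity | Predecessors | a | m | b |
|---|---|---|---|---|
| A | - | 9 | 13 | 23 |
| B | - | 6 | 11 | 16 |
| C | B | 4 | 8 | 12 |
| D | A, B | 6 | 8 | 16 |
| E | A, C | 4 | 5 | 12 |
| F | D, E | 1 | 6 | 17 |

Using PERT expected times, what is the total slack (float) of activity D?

2 days

te_A = (9 + 4·13 + 23)/6 = 84/6 = 14
te_B = (6 + 4·11 + 16)/6 = 66/6 = 11
te_C = (4 + 4·8 + 12)/6 = 48/6 = 8
te_D = (6 + 4·8 + 16)/6 = 54/6 = 9
te_E = (4 + 4·5 + 12)/6 = 36/6 = 6
te_F = (1 + 4·6 + 17)/6 = 42/6 = 7

Forward pass:
ES_A = 0; EF_A = 14
ES_B = 0; EF_B = 11
ES_C = 11; EF_C = 11+8 = 19
ES_D = max(EF_A=14, EF_B=11) = 14; EF_D = 14+9 = 23
ES_E = max(EF_A=14, EF_C=19) = 19; EF_E = 19+6 = 25
ES_F = max(EF_D=23, EF_E=25) = 25; EF_F = 25+7 = 32
Expected project duration μ = 32 days. Critical path: B → C → E → F.

Backward pass:
LF_F = 32; LS_F = 32−7 = 25
LF_E = LS_F = 25; LS_E = 25−6 = 19
LF_D = LS_F = 25; LS_D = 25−9 = 16
LF_C = LS_E = 19; LS_C = 19−8 = 11
LF_B = min(LS_C=11, LS_D=16) = 11; LS_B = 11−11 = 0
LF_A = min(LS_D=16, LS_E=19) = 16; LS_A = 16−14 = 2
Slack_D = LS_D − ES_D = 16 − 14 = 2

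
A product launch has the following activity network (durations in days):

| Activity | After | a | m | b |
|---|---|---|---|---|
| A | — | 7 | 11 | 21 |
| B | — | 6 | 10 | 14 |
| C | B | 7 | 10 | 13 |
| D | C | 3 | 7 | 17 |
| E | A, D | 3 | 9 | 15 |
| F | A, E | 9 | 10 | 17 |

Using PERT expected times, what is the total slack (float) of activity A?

te_A = (7 + 4·11 + 21)/6 = 72/6 = 12
te_B = (6 + 4·10 + 14)/6 = 60/6 = 10
te_C = (7 + 4·10 + 13)/6 = 60/6 = 10
te_D = (3 + 4·7 + 17)/6 = 48/6 = 8
te_E = (3 + 4·9 + 15)/6 = 54/6 = 9
te_F = (9 + 4·10 + 17)/6 = 66/6 = 11

Forward pass:
ES_A = 0; EF_A = 12
ES_B = 0; EF_B = 10
ES_C = 10; EF_C = 10+10 = 20
ES_D = 20; EF_D = 20+8 = 28
ES_E = max(EF_A=12, EF_D=28) = 28; EF_E = 28+9 = 37
ES_F = max(EF_A=12, EF_E=37) = 37; EF_F = 37+11 = 48
Expected project duration μ = 48 days. Critical path: B → C → D → E → F.

Backward pass:
LF_F = 48; LS_F = 48−11 = 37
LF_E = LS_F = 37; LS_E = 37−9 = 28
LF_D = LS_E = 28; LS_D = 28−8 = 20
LF_C = LS_D = 20; LS_C = 20−10 = 10
LF_B = LS_C = 10; LS_B = 10−10 = 0
LF_A = min(LS_E=28, LS_F=37) = 28; LS_A = 28−12 = 16
Slack_A = LS_A − ES_A = 16 − 0 = 16

16 days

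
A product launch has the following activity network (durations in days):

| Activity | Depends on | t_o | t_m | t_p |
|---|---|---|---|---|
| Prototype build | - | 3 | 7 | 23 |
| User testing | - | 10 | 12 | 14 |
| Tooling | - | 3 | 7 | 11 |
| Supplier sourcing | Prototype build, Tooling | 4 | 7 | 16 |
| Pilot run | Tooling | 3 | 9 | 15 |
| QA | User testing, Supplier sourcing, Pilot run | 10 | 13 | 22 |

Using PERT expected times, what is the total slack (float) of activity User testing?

5 days

te_Prototype build = (3 + 4·7 + 23)/6 = 54/6 = 9
te_User testing = (10 + 4·12 + 14)/6 = 72/6 = 12
te_Tooling = (3 + 4·7 + 11)/6 = 42/6 = 7
te_Supplier sourcing = (4 + 4·7 + 16)/6 = 48/6 = 8
te_Pilot run = (3 + 4·9 + 15)/6 = 54/6 = 9
te_QA = (10 + 4·13 + 22)/6 = 84/6 = 14

Forward pass:
ES_Prototype build = 0; EF_Prototype build = 9
ES_User testing = 0; EF_User testing = 12
ES_Tooling = 0; EF_Tooling = 7
ES_Supplier sourcing = max(EF_Prototype build=9, EF_Tooling=7) = 9; EF_Supplier sourcing = 9+8 = 17
ES_Pilot run = 7; EF_Pilot run = 7+9 = 16
ES_QA = max(EF_User testing=12, EF_Supplier sourcing=17, EF_Pilot run=16) = 17; EF_QA = 17+14 = 31
Expected project duration μ = 31 days. Critical path: Prototype build → Supplier sourcing → QA.

Backward pass:
LF_QA = 31; LS_QA = 31−14 = 17
LF_Pilot run = LS_QA = 17; LS_Pilot run = 17−9 = 8
LF_Supplier sourcing = LS_QA = 17; LS_Supplier sourcing = 17−8 = 9
LF_Tooling = min(LS_Supplier sourcing=9, LS_Pilot run=8) = 8; LS_Tooling = 8−7 = 1
LF_User testing = LS_QA = 17; LS_User testing = 17−12 = 5
LF_Prototype build = LS_Supplier sourcing = 9; LS_Prototype build = 9−9 = 0
Slack_User testing = LS_User testing − ES_User testing = 5 − 0 = 5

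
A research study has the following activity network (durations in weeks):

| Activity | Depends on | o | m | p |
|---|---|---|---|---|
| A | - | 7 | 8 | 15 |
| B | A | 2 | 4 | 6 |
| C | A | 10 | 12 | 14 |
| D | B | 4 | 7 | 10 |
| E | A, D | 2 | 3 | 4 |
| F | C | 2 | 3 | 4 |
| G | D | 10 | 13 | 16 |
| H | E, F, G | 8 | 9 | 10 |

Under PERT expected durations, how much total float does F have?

te_A = (7 + 4·8 + 15)/6 = 54/6 = 9
te_B = (2 + 4·4 + 6)/6 = 24/6 = 4
te_C = (10 + 4·12 + 14)/6 = 72/6 = 12
te_D = (4 + 4·7 + 10)/6 = 42/6 = 7
te_E = (2 + 4·3 + 4)/6 = 18/6 = 3
te_F = (2 + 4·3 + 4)/6 = 18/6 = 3
te_G = (10 + 4·13 + 16)/6 = 78/6 = 13
te_H = (8 + 4·9 + 10)/6 = 54/6 = 9

Forward pass:
ES_A = 0; EF_A = 9
ES_B = 9; EF_B = 9+4 = 13
ES_C = 9; EF_C = 9+12 = 21
ES_D = 13; EF_D = 13+7 = 20
ES_E = max(EF_A=9, EF_D=20) = 20; EF_E = 20+3 = 23
ES_F = 21; EF_F = 21+3 = 24
ES_G = 20; EF_G = 20+13 = 33
ES_H = max(EF_E=23, EF_F=24, EF_G=33) = 33; EF_H = 33+9 = 42
Expected project duration μ = 42 weeks. Critical path: A → B → D → G → H.

Backward pass:
LF_H = 42; LS_H = 42−9 = 33
LF_G = LS_H = 33; LS_G = 33−13 = 20
LF_F = LS_H = 33; LS_F = 33−3 = 30
LF_E = LS_H = 33; LS_E = 33−3 = 30
LF_D = min(LS_E=30, LS_G=20) = 20; LS_D = 20−7 = 13
LF_C = LS_F = 30; LS_C = 30−12 = 18
LF_B = LS_D = 13; LS_B = 13−4 = 9
LF_A = min(LS_B=9, LS_C=18, LS_E=30) = 9; LS_A = 9−9 = 0
Slack_F = LS_F − ES_F = 30 − 21 = 9

9 weeks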